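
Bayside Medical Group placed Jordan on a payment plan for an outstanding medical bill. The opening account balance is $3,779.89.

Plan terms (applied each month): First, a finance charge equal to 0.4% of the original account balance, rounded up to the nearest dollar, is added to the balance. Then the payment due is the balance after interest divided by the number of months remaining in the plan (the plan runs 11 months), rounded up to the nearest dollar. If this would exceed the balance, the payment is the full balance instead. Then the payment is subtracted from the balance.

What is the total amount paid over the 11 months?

$3,955.89

# | Opening | Interest | Payment | End bal
1 | $3,779.89 | $16.00 | $346.00 | $3,449.89
2 | $3,449.89 | $16.00 | $347.00 | $3,118.89
3 | $3,118.89 | $16.00 | $349.00 | $2,785.89
4 | $2,785.89 | $16.00 | $351.00 | $2,450.89
5 | $2,450.89 | $16.00 | $353.00 | $2,113.89
6 | $2,113.89 | $16.00 | $355.00 | $1,774.89
7 | $1,774.89 | $16.00 | $359.00 | $1,431.89
8 | $1,431.89 | $16.00 | $362.00 | $1,085.89
9 | $1,085.89 | $16.00 | $368.00 | $733.89
10 | $733.89 | $16.00 | $375.00 | $374.89
11 | $374.89 | $16.00 | $390.89 | $0.00
Total paid: $3,955.89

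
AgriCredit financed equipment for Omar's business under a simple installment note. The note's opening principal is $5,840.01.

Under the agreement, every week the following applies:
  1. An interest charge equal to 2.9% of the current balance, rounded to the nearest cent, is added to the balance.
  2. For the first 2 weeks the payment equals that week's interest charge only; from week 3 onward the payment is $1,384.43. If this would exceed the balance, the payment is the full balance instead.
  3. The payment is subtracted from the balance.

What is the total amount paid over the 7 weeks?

Week 1: opening $5,840.01; interest $169.36 → $6,009.37; payment $169.36; balance $5,840.01
Week 2: opening $5,840.01; interest $169.36 → $6,009.37; payment $169.36; balance $5,840.01
Week 3: opening $5,840.01; interest $169.36 → $6,009.37; payment $1,384.43; balance $4,624.94
Week 4: opening $4,624.94; interest $134.12 → $4,759.06; payment $1,384.43; balance $3,374.63
Week 5: opening $3,374.63; interest $97.86 → $3,472.49; payment $1,384.43; balance $2,088.06
Week 6: opening $2,088.06; interest $60.55 → $2,148.61; payment $1,384.43; balance $764.18
Week 7: opening $764.18; interest $22.16 → $786.34; payment $786.34; balance $0.00
Total paid: $6,662.78

$6,662.78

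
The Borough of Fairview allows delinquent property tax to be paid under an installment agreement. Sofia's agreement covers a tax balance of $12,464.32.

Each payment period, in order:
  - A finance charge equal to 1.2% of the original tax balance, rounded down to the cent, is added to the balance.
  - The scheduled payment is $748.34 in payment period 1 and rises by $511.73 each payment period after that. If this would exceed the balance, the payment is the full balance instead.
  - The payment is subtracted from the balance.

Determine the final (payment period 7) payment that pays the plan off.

Payment period 1: $12,464.32 +$149.57 interest = $12,613.89; pay $748.34 → $11,865.55
Payment period 2: $11,865.55 +$149.57 interest = $12,015.12; pay $1,260.07 → $10,755.05
Payment period 3: $10,755.05 +$149.57 interest = $10,904.62; pay $1,771.80 → $9,132.82
Payment period 4: $9,132.82 +$149.57 interest = $9,282.39; pay $2,283.53 → $6,998.86
Payment period 5: $6,998.86 +$149.57 interest = $7,148.43; pay $2,795.26 → $4,353.17
Payment period 6: $4,353.17 +$149.57 interest = $4,502.74; pay $3,306.99 → $1,195.75
Payment period 7: $1,195.75 +$149.57 interest = $1,345.32; pay $1,345.32 → $0.00

$1,345.32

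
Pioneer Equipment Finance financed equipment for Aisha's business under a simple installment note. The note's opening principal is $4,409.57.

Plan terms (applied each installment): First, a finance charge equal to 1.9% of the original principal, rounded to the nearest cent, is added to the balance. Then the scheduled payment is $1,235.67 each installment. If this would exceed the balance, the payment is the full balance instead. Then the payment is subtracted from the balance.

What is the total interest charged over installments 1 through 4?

$335.12

Installment 1: opening $4,409.57; interest $83.78 → $4,493.35; payment $1,235.67; balance $3,257.68
Installment 2: opening $3,257.68; interest $83.78 → $3,341.46; payment $1,235.67; balance $2,105.79
Installment 3: opening $2,105.79; interest $83.78 → $2,189.57; payment $1,235.67; balance $953.90
Installment 4: opening $953.90; interest $83.78 → $1,037.68; payment $1,037.68; balance $0.00
Total interest: $83.78 + $83.78 + $83.78 + $83.78 = $335.12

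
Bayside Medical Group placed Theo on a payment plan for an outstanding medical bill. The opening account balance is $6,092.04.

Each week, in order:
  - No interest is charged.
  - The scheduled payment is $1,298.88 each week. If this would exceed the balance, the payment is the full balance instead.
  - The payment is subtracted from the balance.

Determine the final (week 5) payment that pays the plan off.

Week 1: opening $6,092.04; payment $1,298.88; balance $4,793.16
Week 2: opening $4,793.16; payment $1,298.88; balance $3,494.28
Week 3: opening $3,494.28; payment $1,298.88; balance $2,195.40
Week 4: opening $2,195.40; payment $1,298.88; balance $896.52
Week 5: opening $896.52; payment $896.52; balance $0.00

$896.52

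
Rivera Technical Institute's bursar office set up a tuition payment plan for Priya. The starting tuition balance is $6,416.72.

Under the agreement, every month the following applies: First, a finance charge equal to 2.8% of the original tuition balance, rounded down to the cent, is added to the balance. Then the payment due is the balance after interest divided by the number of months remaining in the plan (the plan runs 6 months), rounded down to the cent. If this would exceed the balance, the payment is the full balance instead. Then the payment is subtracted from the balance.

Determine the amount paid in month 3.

Month 1: opening $6,416.72; interest $179.66 → $6,596.38; payment $1,099.39; balance $5,496.99
Month 2: opening $5,496.99; interest $179.66 → $5,676.65; payment $1,135.33; balance $4,541.32
Month 3: opening $4,541.32; interest $179.66 → $4,720.98; payment $1,180.24; balance $3,540.74

$1,180.24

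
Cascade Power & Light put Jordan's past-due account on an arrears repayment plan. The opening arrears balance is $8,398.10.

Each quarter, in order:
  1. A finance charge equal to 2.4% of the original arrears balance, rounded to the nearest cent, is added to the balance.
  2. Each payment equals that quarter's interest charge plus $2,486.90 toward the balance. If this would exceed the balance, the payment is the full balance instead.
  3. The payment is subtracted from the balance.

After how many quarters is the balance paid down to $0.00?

Quarter 1: opening $8,398.10; interest $201.55 → $8,599.65; payment $2,688.45; balance $5,911.20
Quarter 2: opening $5,911.20; interest $201.55 → $6,112.75; payment $2,688.45; balance $3,424.30
Quarter 3: opening $3,424.30; interest $201.55 → $3,625.85; payment $2,688.45; balance $937.40
Quarter 4: opening $937.40; interest $201.55 → $1,138.95; payment $1,138.95; balance $0.00
Balance reaches $0.00 in quarter 4.

4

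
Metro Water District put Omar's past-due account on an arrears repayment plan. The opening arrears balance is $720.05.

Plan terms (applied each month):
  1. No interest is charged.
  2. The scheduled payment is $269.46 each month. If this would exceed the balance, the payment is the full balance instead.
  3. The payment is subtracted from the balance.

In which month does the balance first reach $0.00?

3

Month 1: $720.05 − $269.46 → $450.59
Month 2: $450.59 − $269.46 → $181.13
Month 3: $181.13 − $181.13 → $0.00
Balance reaches $0.00 in month 3.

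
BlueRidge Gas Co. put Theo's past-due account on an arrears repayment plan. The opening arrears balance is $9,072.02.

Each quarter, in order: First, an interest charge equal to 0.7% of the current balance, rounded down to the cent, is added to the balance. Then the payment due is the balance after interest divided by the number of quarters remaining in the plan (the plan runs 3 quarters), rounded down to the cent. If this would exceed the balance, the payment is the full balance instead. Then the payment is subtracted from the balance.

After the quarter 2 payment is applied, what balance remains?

Quarter 1: opening $9,072.02; interest $63.50 → $9,135.52; payment $3,045.17; balance $6,090.35
Quarter 2: opening $6,090.35; interest $42.63 → $6,132.98; payment $3,066.49; balance $3,066.49

$3,066.49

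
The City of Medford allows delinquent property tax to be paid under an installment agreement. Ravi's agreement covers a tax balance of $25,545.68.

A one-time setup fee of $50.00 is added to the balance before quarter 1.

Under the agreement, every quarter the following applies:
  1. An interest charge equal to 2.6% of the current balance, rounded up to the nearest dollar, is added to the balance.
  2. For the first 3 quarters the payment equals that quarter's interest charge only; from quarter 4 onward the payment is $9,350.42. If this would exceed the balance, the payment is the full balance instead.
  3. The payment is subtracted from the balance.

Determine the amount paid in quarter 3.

Quarter 1: $25,595.68 +$666.00 interest = $26,261.68; pay $666.00 → $25,595.68
Quarter 2: $25,595.68 +$666.00 interest = $26,261.68; pay $666.00 → $25,595.68
Quarter 3: $25,595.68 +$666.00 interest = $26,261.68; pay $666.00 → $25,595.68

$666.00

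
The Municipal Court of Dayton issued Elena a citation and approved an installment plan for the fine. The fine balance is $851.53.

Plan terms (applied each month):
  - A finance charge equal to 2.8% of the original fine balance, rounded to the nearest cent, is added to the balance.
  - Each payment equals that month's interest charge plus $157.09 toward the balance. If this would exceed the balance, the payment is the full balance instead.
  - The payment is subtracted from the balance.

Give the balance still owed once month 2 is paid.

$537.35

# | Opening | Interest | Payment | End bal
1 | $851.53 | $23.84 | $180.93 | $694.44
2 | $694.44 | $23.84 | $180.93 | $537.35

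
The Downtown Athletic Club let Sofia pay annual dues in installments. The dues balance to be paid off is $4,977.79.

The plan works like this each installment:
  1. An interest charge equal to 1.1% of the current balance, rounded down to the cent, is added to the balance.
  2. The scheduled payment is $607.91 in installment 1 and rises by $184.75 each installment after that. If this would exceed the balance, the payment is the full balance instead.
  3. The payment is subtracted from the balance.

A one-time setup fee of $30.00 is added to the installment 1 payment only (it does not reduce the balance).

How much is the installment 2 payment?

# | Opening | Interest | Payment | Fee | End bal
1 | $4,977.79 | $54.75 | $607.91 | $30.00 | $4,424.63
2 | $4,424.63 | $48.67 | $792.66 | — | $3,680.64

$792.66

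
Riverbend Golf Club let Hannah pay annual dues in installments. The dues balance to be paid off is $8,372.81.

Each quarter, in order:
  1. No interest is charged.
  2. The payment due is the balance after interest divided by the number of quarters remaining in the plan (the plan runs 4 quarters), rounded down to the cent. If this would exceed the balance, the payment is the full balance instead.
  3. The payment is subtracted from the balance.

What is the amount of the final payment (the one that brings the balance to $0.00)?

Quarter 1: $8,372.81 − $2,093.20 → $6,279.61
Quarter 2: $6,279.61 − $2,093.20 → $4,186.41
Quarter 3: $4,186.41 − $2,093.20 → $2,093.21
Quarter 4: $2,093.21 − $2,093.21 → $0.00

$2,093.21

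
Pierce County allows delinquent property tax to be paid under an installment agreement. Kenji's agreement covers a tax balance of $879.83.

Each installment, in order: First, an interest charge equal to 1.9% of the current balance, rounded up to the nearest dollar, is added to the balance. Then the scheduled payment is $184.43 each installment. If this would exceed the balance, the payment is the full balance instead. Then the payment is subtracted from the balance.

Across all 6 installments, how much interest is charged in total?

$55.00

Installment 1: opening $879.83; interest $17.00 → $896.83; payment $184.43; balance $712.40
Installment 2: opening $712.40; interest $14.00 → $726.40; payment $184.43; balance $541.97
Installment 3: opening $541.97; interest $11.00 → $552.97; payment $184.43; balance $368.54
Installment 4: opening $368.54; interest $8.00 → $376.54; payment $184.43; balance $192.11
Installment 5: opening $192.11; interest $4.00 → $196.11; payment $184.43; balance $11.68
Installment 6: opening $11.68; interest $1.00 → $12.68; payment $12.68; balance $0.00
Total interest: $17.00 + $14.00 + $11.00 + $8.00 + $4.00 + $1.00 = $55.00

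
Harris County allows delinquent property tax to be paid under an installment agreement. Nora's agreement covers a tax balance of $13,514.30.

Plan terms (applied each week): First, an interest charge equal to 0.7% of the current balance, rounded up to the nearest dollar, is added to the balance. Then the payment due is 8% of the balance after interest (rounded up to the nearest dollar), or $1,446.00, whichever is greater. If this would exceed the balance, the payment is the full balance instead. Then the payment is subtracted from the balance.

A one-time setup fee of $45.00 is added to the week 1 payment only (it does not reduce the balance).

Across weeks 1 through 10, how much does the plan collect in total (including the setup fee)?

Week 1: $13,514.30 +$95.00 interest = $13,609.30; pay $1,446.00 (+ $45.00 fee) → $12,163.30
Week 2: $12,163.30 +$86.00 interest = $12,249.30; pay $1,446.00 → $10,803.30
Week 3: $10,803.30 +$76.00 interest = $10,879.30; pay $1,446.00 → $9,433.30
Week 4: $9,433.30 +$67.00 interest = $9,500.30; pay $1,446.00 → $8,054.30
Week 5: $8,054.30 +$57.00 interest = $8,111.30; pay $1,446.00 → $6,665.30
Week 6: $6,665.30 +$47.00 interest = $6,712.30; pay $1,446.00 → $5,266.30
Week 7: $5,266.30 +$37.00 interest = $5,303.30; pay $1,446.00 → $3,857.30
Week 8: $3,857.30 +$28.00 interest = $3,885.30; pay $1,446.00 → $2,439.30
Week 9: $2,439.30 +$18.00 interest = $2,457.30; pay $1,446.00 → $1,011.30
Week 10: $1,011.30 +$8.00 interest = $1,019.30; pay $1,019.30 → $0.00
Total paid: $14,078.30

$14,078.30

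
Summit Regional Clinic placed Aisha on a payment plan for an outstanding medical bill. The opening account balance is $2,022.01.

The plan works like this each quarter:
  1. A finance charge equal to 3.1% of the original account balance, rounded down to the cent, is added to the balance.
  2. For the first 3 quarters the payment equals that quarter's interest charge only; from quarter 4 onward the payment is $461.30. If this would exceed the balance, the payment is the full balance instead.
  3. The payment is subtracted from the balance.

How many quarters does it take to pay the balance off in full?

Quarter 1: opening $2,022.01; interest $62.68 → $2,084.69; payment $62.68; balance $2,022.01
Quarter 2: opening $2,022.01; interest $62.68 → $2,084.69; payment $62.68; balance $2,022.01
Quarter 3: opening $2,022.01; interest $62.68 → $2,084.69; payment $62.68; balance $2,022.01
Quarter 4: opening $2,022.01; interest $62.68 → $2,084.69; payment $461.30; balance $1,623.39
Quarter 5: opening $1,623.39; interest $62.68 → $1,686.07; payment $461.30; balance $1,224.77
Quarter 6: opening $1,224.77; interest $62.68 → $1,287.45; payment $461.30; balance $826.15
Quarter 7: opening $826.15; interest $62.68 → $888.83; payment $461.30; balance $427.53
Quarter 8: opening $427.53; interest $62.68 → $490.21; payment $461.30; balance $28.91
Quarter 9: opening $28.91; interest $62.68 → $91.59; payment $91.59; balance $0.00
Balance reaches $0.00 in quarter 9.

9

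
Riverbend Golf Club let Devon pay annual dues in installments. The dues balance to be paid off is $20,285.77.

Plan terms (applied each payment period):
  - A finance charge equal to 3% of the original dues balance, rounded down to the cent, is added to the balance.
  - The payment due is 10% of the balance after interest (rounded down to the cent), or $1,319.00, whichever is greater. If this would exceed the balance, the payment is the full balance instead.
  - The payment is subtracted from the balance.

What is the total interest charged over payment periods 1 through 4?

$2,434.28

Payment period 1: opening $20,285.77; interest $608.57 → $20,894.34; payment $2,089.43; balance $18,804.91
Payment period 2: opening $18,804.91; interest $608.57 → $19,413.48; payment $1,941.34; balance $17,472.14
Payment period 3: opening $17,472.14; interest $608.57 → $18,080.71; payment $1,808.07; balance $16,272.64
Payment period 4: opening $16,272.64; interest $608.57 → $16,881.21; payment $1,688.12; balance $15,193.09
Total interest: $608.57 + $608.57 + $608.57 + $608.57 = $2,434.28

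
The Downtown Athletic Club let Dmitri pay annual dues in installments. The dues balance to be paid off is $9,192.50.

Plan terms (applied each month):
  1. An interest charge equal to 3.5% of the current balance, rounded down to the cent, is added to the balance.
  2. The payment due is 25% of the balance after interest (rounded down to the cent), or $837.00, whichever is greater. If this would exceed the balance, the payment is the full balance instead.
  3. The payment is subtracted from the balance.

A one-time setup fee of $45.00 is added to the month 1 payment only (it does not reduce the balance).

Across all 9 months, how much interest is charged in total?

# | Opening | Interest | Payment | Fee | End bal
1 | $9,192.50 | $321.73 | $2,378.55 | $45.00 | $7,135.68
2 | $7,135.68 | $249.74 | $1,846.35 | — | $5,539.07
3 | $5,539.07 | $193.86 | $1,433.23 | — | $4,299.70
4 | $4,299.70 | $150.48 | $1,112.54 | — | $3,337.64
5 | $3,337.64 | $116.81 | $863.61 | — | $2,590.84
6 | $2,590.84 | $90.67 | $837.00 | — | $1,844.51
7 | $1,844.51 | $64.55 | $837.00 | — | $1,072.06
8 | $1,072.06 | $37.52 | $837.00 | — | $272.58
9 | $272.58 | $9.54 | $282.12 | — | $0.00
Total interest: $321.73 + $249.74 + $193.86 + $150.48 + $116.81 + $90.67 + $64.55 + $37.52 + $9.54 = $1,234.90

$1,234.90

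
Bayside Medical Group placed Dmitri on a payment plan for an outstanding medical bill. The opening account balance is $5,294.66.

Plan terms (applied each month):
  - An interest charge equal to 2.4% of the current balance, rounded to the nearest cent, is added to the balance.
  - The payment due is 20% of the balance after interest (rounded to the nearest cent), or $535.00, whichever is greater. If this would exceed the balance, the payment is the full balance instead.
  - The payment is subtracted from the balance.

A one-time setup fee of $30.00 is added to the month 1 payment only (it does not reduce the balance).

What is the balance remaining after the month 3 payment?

$2,910.77

# | Opening | Interest | Payment | Fee | End bal
1 | $5,294.66 | $127.07 | $1,084.35 | $30.00 | $4,337.38
2 | $4,337.38 | $104.10 | $888.30 | — | $3,553.18
3 | $3,553.18 | $85.28 | $727.69 | — | $2,910.77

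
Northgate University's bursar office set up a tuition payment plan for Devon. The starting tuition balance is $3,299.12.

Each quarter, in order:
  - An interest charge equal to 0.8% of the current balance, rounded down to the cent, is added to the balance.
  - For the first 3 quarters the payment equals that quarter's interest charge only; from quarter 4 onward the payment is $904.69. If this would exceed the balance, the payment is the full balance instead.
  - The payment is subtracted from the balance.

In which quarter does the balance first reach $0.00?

Quarter 1: $3,299.12 +$26.39 interest = $3,325.51; pay $26.39 → $3,299.12
Quarter 2: $3,299.12 +$26.39 interest = $3,325.51; pay $26.39 → $3,299.12
Quarter 3: $3,299.12 +$26.39 interest = $3,325.51; pay $26.39 → $3,299.12
Quarter 4: $3,299.12 +$26.39 interest = $3,325.51; pay $904.69 → $2,420.82
Quarter 5: $2,420.82 +$19.36 interest = $2,440.18; pay $904.69 → $1,535.49
Quarter 6: $1,535.49 +$12.28 interest = $1,547.77; pay $904.69 → $643.08
Quarter 7: $643.08 +$5.14 interest = $648.22; pay $648.22 → $0.00
Balance reaches $0.00 in quarter 7.

7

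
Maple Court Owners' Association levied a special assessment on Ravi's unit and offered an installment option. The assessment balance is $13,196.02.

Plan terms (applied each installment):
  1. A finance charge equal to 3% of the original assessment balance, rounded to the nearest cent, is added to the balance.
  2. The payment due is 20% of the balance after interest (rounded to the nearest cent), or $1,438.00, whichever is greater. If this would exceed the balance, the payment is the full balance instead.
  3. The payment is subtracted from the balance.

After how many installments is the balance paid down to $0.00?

11

Installment 1: opening $13,196.02; interest $395.88 → $13,591.90; payment $2,718.38; balance $10,873.52
Installment 2: opening $10,873.52; interest $395.88 → $11,269.40; payment $2,253.88; balance $9,015.52
Installment 3: opening $9,015.52; interest $395.88 → $9,411.40; payment $1,882.28; balance $7,529.12
Installment 4: opening $7,529.12; interest $395.88 → $7,925.00; payment $1,585.00; balance $6,340.00
Installment 5: opening $6,340.00; interest $395.88 → $6,735.88; payment $1,438.00; balance $5,297.88
Installment 6: opening $5,297.88; interest $395.88 → $5,693.76; payment $1,438.00; balance $4,255.76
Installment 7: opening $4,255.76; interest $395.88 → $4,651.64; payment $1,438.00; balance $3,213.64
Installment 8: opening $3,213.64; interest $395.88 → $3,609.52; payment $1,438.00; balance $2,171.52
Installment 9: opening $2,171.52; interest $395.88 → $2,567.40; payment $1,438.00; balance $1,129.40
Installment 10: opening $1,129.40; interest $395.88 → $1,525.28; payment $1,438.00; balance $87.28
Installment 11: opening $87.28; interest $395.88 → $483.16; payment $483.16; balance $0.00
Balance reaches $0.00 in installment 11.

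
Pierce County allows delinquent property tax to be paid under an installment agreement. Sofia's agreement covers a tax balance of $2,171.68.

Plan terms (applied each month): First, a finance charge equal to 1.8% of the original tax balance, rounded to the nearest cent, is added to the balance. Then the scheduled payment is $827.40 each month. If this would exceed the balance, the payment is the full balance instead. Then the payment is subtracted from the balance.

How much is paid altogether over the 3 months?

$2,288.95

# | Opening | Interest | Payment | End bal
1 | $2,171.68 | $39.09 | $827.40 | $1,383.37
2 | $1,383.37 | $39.09 | $827.40 | $595.06
3 | $595.06 | $39.09 | $634.15 | $0.00
Total paid: $2,288.95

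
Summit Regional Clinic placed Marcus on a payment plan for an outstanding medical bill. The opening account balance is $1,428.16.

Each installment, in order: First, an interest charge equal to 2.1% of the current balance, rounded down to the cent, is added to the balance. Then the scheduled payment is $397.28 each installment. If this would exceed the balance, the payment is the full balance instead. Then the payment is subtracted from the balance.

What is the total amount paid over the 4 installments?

$1,501.18

Installment 1: opening $1,428.16; interest $29.99 → $1,458.15; payment $397.28; balance $1,060.87
Installment 2: opening $1,060.87; interest $22.27 → $1,083.14; payment $397.28; balance $685.86
Installment 3: opening $685.86; interest $14.40 → $700.26; payment $397.28; balance $302.98
Installment 4: opening $302.98; interest $6.36 → $309.34; payment $309.34; balance $0.00
Total paid: $1,501.18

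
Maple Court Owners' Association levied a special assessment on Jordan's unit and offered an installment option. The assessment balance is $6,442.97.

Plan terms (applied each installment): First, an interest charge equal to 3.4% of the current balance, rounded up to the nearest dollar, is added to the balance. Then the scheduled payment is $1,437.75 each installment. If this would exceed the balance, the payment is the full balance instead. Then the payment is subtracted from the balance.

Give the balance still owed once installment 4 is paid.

$1,315.97

Installment 1: $6,442.97 +$220.00 interest = $6,662.97; pay $1,437.75 → $5,225.22
Installment 2: $5,225.22 +$178.00 interest = $5,403.22; pay $1,437.75 → $3,965.47
Installment 3: $3,965.47 +$135.00 interest = $4,100.47; pay $1,437.75 → $2,662.72
Installment 4: $2,662.72 +$91.00 interest = $2,753.72; pay $1,437.75 → $1,315.97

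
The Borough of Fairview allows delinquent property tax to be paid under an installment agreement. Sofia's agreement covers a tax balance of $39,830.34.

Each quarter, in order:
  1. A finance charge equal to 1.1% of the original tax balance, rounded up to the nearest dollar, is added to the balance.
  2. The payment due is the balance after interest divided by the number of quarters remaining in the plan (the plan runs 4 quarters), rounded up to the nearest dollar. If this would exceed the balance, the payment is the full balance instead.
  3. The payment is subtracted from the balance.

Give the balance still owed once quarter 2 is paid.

# | Opening | Interest | Payment | End bal
1 | $39,830.34 | $439.00 | $10,068.00 | $30,201.34
2 | $30,201.34 | $439.00 | $10,214.00 | $20,426.34

$20,426.34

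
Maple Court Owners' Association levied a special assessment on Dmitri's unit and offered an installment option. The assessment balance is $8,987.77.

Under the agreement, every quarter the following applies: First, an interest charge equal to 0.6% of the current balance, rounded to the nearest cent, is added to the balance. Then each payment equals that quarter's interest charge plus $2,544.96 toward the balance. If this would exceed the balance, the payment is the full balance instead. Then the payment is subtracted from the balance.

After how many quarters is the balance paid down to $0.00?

Quarter 1: opening $8,987.77; interest $53.93 → $9,041.70; payment $2,598.89; balance $6,442.81
Quarter 2: opening $6,442.81; interest $38.66 → $6,481.47; payment $2,583.62; balance $3,897.85
Quarter 3: opening $3,897.85; interest $23.39 → $3,921.24; payment $2,568.35; balance $1,352.89
Quarter 4: opening $1,352.89; interest $8.12 → $1,361.01; payment $1,361.01; balance $0.00
Balance reaches $0.00 in quarter 4.

4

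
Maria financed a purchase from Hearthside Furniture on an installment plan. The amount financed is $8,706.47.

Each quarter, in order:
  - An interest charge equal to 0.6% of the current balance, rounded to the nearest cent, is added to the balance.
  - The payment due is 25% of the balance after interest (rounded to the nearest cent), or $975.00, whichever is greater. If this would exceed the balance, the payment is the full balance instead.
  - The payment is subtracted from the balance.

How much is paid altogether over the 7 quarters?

Quarter 1: opening $8,706.47; interest $52.24 → $8,758.71; payment $2,189.68; balance $6,569.03
Quarter 2: opening $6,569.03; interest $39.41 → $6,608.44; payment $1,652.11; balance $4,956.33
Quarter 3: opening $4,956.33; interest $29.74 → $4,986.07; payment $1,246.52; balance $3,739.55
Quarter 4: opening $3,739.55; interest $22.44 → $3,761.99; payment $975.00; balance $2,786.99
Quarter 5: opening $2,786.99; interest $16.72 → $2,803.71; payment $975.00; balance $1,828.71
Quarter 6: opening $1,828.71; interest $10.97 → $1,839.68; payment $975.00; balance $864.68
Quarter 7: opening $864.68; interest $5.19 → $869.87; payment $869.87; balance $0.00
Total paid: $8,883.18

$8,883.18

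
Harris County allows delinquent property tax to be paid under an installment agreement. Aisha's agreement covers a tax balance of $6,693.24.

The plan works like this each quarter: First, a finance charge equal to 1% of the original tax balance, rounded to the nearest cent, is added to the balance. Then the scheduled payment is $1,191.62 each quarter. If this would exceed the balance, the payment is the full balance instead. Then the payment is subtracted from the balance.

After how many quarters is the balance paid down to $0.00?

# | Opening | Interest | Payment | End bal
1 | $6,693.24 | $66.93 | $1,191.62 | $5,568.55
2 | $5,568.55 | $66.93 | $1,191.62 | $4,443.86
3 | $4,443.86 | $66.93 | $1,191.62 | $3,319.17
4 | $3,319.17 | $66.93 | $1,191.62 | $2,194.48
5 | $2,194.48 | $66.93 | $1,191.62 | $1,069.79
6 | $1,069.79 | $66.93 | $1,136.72 | $0.00
Balance reaches $0.00 in quarter 6.

6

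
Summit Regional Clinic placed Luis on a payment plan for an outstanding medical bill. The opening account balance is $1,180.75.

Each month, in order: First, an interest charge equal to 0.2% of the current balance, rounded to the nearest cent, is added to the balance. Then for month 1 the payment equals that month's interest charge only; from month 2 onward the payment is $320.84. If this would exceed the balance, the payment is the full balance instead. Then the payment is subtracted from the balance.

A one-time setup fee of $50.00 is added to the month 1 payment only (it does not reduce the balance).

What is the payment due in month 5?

Month 1: $1,180.75 +$2.36 interest = $1,183.11; pay $2.36 (+ $50.00 fee) → $1,180.75
Month 2: $1,180.75 +$2.36 interest = $1,183.11; pay $320.84 → $862.27
Month 3: $862.27 +$1.72 interest = $863.99; pay $320.84 → $543.15
Month 4: $543.15 +$1.09 interest = $544.24; pay $320.84 → $223.40
Month 5: $223.40 +$0.45 interest = $223.85; pay $223.85 → $0.00

$223.85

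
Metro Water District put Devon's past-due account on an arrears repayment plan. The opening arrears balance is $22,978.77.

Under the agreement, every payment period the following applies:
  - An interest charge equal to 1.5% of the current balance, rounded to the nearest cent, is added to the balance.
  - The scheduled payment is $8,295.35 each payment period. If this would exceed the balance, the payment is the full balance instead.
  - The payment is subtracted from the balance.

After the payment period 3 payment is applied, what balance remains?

$0.00

Payment period 1: $22,978.77 +$344.68 interest = $23,323.45; pay $8,295.35 → $15,028.10
Payment period 2: $15,028.10 +$225.42 interest = $15,253.52; pay $8,295.35 → $6,958.17
Payment period 3: $6,958.17 +$104.37 interest = $7,062.54; pay $7,062.54 → $0.00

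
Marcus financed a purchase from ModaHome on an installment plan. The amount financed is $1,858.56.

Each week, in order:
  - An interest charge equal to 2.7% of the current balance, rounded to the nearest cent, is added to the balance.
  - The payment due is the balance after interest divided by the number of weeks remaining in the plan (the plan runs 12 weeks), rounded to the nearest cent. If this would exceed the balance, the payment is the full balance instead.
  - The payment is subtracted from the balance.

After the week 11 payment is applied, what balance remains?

Week 1: opening $1,858.56; interest $50.18 → $1,908.74; payment $159.06; balance $1,749.68
Week 2: opening $1,749.68; interest $47.24 → $1,796.92; payment $163.36; balance $1,633.56
Week 3: opening $1,633.56; interest $44.11 → $1,677.67; payment $167.77; balance $1,509.90
Week 4: opening $1,509.90; interest $40.77 → $1,550.67; payment $172.30; balance $1,378.37
Week 5: opening $1,378.37; interest $37.22 → $1,415.59; payment $176.95; balance $1,238.64
Week 6: opening $1,238.64; interest $33.44 → $1,272.08; payment $181.73; balance $1,090.35
Week 7: opening $1,090.35; interest $29.44 → $1,119.79; payment $186.63; balance $933.16
Week 8: opening $933.16; interest $25.20 → $958.36; payment $191.67; balance $766.69
Week 9: opening $766.69; interest $20.70 → $787.39; payment $196.85; balance $590.54
Week 10: opening $590.54; interest $15.94 → $606.48; payment $202.16; balance $404.32
Week 11: opening $404.32; interest $10.92 → $415.24; payment $207.62; balance $207.62

$207.62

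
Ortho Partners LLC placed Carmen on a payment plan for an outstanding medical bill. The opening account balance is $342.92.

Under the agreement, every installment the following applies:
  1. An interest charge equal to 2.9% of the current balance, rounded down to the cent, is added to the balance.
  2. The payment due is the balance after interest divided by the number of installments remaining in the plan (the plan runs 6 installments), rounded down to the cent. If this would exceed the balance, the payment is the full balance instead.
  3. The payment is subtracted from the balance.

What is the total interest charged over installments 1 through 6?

$36.50

Installment 1: opening $342.92; interest $9.94 → $352.86; payment $58.81; balance $294.05
Installment 2: opening $294.05; interest $8.52 → $302.57; payment $60.51; balance $242.06
Installment 3: opening $242.06; interest $7.01 → $249.07; payment $62.26; balance $186.81
Installment 4: opening $186.81; interest $5.41 → $192.22; payment $64.07; balance $128.15
Installment 5: opening $128.15; interest $3.71 → $131.86; payment $65.93; balance $65.93
Installment 6: opening $65.93; interest $1.91 → $67.84; payment $67.84; balance $0.00
Total interest: $9.94 + $8.52 + $7.01 + $5.41 + $3.71 + $1.91 = $36.50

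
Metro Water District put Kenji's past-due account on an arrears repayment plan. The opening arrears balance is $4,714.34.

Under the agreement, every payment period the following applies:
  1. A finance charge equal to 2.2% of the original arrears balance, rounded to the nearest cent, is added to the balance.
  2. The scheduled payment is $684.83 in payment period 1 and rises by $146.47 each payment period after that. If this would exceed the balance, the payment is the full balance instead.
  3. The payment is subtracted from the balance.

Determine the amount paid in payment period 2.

Payment period 1: opening $4,714.34; interest $103.72 → $4,818.06; payment $684.83; balance $4,133.23
Payment period 2: opening $4,133.23; interest $103.72 → $4,236.95; payment $831.30; balance $3,405.65

$831.30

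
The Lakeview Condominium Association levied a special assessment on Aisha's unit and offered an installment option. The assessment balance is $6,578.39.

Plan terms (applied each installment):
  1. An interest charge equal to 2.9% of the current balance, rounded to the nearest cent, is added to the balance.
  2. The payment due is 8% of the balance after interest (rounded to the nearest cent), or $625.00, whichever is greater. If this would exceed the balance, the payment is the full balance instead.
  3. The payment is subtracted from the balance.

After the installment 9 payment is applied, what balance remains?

$2,184.95

Installment 1: $6,578.39 +$190.77 interest = $6,769.16; pay $625.00 → $6,144.16
Installment 2: $6,144.16 +$178.18 interest = $6,322.34; pay $625.00 → $5,697.34
Installment 3: $5,697.34 +$165.22 interest = $5,862.56; pay $625.00 → $5,237.56
Installment 4: $5,237.56 +$151.89 interest = $5,389.45; pay $625.00 → $4,764.45
Installment 5: $4,764.45 +$138.17 interest = $4,902.62; pay $625.00 → $4,277.62
Installment 6: $4,277.62 +$124.05 interest = $4,401.67; pay $625.00 → $3,776.67
Installment 7: $3,776.67 +$109.52 interest = $3,886.19; pay $625.00 → $3,261.19
Installment 8: $3,261.19 +$94.57 interest = $3,355.76; pay $625.00 → $2,730.76
Installment 9: $2,730.76 +$79.19 interest = $2,809.95; pay $625.00 → $2,184.95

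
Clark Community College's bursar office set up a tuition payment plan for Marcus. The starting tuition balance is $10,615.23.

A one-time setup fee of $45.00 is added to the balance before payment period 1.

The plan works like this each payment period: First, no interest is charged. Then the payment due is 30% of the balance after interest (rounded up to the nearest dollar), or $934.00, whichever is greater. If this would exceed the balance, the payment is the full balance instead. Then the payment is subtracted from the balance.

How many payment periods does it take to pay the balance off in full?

Payment period 1: opening $10,660.23; payment $3,199.00; balance $7,461.23
Payment period 2: opening $7,461.23; payment $2,239.00; balance $5,222.23
Payment period 3: opening $5,222.23; payment $1,567.00; balance $3,655.23
Payment period 4: opening $3,655.23; payment $1,097.00; balance $2,558.23
Payment period 5: opening $2,558.23; payment $934.00; balance $1,624.23
Payment period 6: opening $1,624.23; payment $934.00; balance $690.23
Payment period 7: opening $690.23; payment $690.23; balance $0.00
Balance reaches $0.00 in payment period 7.

7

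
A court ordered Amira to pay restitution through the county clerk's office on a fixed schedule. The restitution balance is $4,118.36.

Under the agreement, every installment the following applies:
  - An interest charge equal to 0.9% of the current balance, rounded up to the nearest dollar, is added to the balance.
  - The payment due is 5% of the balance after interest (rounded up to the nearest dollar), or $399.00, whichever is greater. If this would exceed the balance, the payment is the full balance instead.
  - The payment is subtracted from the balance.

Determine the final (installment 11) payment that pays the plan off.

$358.36

Installment 1: $4,118.36 +$38.00 interest = $4,156.36; pay $399.00 → $3,757.36
Installment 2: $3,757.36 +$34.00 interest = $3,791.36; pay $399.00 → $3,392.36
Installment 3: $3,392.36 +$31.00 interest = $3,423.36; pay $399.00 → $3,024.36
Installment 4: $3,024.36 +$28.00 interest = $3,052.36; pay $399.00 → $2,653.36
Installment 5: $2,653.36 +$24.00 interest = $2,677.36; pay $399.00 → $2,278.36
Installment 6: $2,278.36 +$21.00 interest = $2,299.36; pay $399.00 → $1,900.36
Installment 7: $1,900.36 +$18.00 interest = $1,918.36; pay $399.00 → $1,519.36
Installment 8: $1,519.36 +$14.00 interest = $1,533.36; pay $399.00 → $1,134.36
Installment 9: $1,134.36 +$11.00 interest = $1,145.36; pay $399.00 → $746.36
Installment 10: $746.36 +$7.00 interest = $753.36; pay $399.00 → $354.36
Installment 11: $354.36 +$4.00 interest = $358.36; pay $358.36 → $0.00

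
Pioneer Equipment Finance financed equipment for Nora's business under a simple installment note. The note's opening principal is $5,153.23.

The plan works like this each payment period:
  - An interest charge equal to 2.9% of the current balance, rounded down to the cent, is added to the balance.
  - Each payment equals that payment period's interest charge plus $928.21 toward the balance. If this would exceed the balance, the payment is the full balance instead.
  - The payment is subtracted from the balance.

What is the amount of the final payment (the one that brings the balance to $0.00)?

$527.03

# | Opening | Interest | Payment | End bal
1 | $5,153.23 | $149.44 | $1,077.65 | $4,225.02
2 | $4,225.02 | $122.52 | $1,050.73 | $3,296.81
3 | $3,296.81 | $95.60 | $1,023.81 | $2,368.60
4 | $2,368.60 | $68.68 | $996.89 | $1,440.39
5 | $1,440.39 | $41.77 | $969.98 | $512.18
6 | $512.18 | $14.85 | $527.03 | $0.00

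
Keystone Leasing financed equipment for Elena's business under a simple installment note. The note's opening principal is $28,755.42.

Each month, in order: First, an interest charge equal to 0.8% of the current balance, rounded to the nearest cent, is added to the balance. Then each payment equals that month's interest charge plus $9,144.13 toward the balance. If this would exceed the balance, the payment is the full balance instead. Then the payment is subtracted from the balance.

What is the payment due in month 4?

# | Opening | Interest | Payment | End bal
1 | $28,755.42 | $230.04 | $9,374.17 | $19,611.29
2 | $19,611.29 | $156.89 | $9,301.02 | $10,467.16
3 | $10,467.16 | $83.74 | $9,227.87 | $1,323.03
4 | $1,323.03 | $10.58 | $1,333.61 | $0.00

$1,333.61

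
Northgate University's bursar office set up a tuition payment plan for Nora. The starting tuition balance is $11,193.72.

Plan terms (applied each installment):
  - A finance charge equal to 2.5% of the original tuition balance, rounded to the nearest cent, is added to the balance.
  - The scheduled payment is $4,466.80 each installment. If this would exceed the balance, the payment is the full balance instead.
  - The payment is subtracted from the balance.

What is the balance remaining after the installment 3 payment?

$0.00

Installment 1: opening $11,193.72; interest $279.84 → $11,473.56; payment $4,466.80; balance $7,006.76
Installment 2: opening $7,006.76; interest $279.84 → $7,286.60; payment $4,466.80; balance $2,819.80
Installment 3: opening $2,819.80; interest $279.84 → $3,099.64; payment $3,099.64; balance $0.00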